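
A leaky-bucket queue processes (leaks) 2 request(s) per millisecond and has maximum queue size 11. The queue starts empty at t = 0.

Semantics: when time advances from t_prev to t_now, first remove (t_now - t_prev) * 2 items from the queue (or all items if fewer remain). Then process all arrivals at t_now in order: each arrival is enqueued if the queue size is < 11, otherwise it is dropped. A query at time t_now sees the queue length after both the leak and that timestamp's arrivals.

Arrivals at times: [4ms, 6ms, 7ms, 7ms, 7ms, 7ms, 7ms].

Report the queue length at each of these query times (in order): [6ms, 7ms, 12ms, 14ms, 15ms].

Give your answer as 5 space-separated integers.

Queue lengths at query times:
  query t=6ms: backlog = 1
  query t=7ms: backlog = 5
  query t=12ms: backlog = 0
  query t=14ms: backlog = 0
  query t=15ms: backlog = 0

Answer: 1 5 0 0 0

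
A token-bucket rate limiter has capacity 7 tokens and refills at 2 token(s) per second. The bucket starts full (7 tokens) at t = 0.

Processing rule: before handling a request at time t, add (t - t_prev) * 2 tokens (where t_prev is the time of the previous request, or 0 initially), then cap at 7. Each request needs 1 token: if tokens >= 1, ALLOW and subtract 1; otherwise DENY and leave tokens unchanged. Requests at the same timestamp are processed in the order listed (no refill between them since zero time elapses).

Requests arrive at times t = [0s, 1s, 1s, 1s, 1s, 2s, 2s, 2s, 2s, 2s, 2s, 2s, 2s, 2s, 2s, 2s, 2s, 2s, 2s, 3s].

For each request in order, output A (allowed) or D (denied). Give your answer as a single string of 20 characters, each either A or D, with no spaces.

Answer: AAAAAAAAAADDDDDDDDDA

Derivation:
Simulating step by step:
  req#1 t=0s: ALLOW
  req#2 t=1s: ALLOW
  req#3 t=1s: ALLOW
  req#4 t=1s: ALLOW
  req#5 t=1s: ALLOW
  req#6 t=2s: ALLOW
  req#7 t=2s: ALLOW
  req#8 t=2s: ALLOW
  req#9 t=2s: ALLOW
  req#10 t=2s: ALLOW
  req#11 t=2s: DENY
  req#12 t=2s: DENY
  req#13 t=2s: DENY
  req#14 t=2s: DENY
  req#15 t=2s: DENY
  req#16 t=2s: DENY
  req#17 t=2s: DENY
  req#18 t=2s: DENY
  req#19 t=2s: DENY
  req#20 t=3s: ALLOW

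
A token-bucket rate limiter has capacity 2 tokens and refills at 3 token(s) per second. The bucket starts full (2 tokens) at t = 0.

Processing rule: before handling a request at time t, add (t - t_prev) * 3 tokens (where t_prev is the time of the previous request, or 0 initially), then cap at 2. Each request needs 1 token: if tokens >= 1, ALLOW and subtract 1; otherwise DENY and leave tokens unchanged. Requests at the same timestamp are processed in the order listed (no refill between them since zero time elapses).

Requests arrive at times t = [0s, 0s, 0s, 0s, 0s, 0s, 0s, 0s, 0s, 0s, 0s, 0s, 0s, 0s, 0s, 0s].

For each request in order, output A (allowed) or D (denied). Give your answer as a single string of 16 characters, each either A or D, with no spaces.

Answer: AADDDDDDDDDDDDDD

Derivation:
Simulating step by step:
  req#1 t=0s: ALLOW
  req#2 t=0s: ALLOW
  req#3 t=0s: DENY
  req#4 t=0s: DENY
  req#5 t=0s: DENY
  req#6 t=0s: DENY
  req#7 t=0s: DENY
  req#8 t=0s: DENY
  req#9 t=0s: DENY
  req#10 t=0s: DENY
  req#11 t=0s: DENY
  req#12 t=0s: DENY
  req#13 t=0s: DENY
  req#14 t=0s: DENY
  req#15 t=0s: DENY
  req#16 t=0s: DENY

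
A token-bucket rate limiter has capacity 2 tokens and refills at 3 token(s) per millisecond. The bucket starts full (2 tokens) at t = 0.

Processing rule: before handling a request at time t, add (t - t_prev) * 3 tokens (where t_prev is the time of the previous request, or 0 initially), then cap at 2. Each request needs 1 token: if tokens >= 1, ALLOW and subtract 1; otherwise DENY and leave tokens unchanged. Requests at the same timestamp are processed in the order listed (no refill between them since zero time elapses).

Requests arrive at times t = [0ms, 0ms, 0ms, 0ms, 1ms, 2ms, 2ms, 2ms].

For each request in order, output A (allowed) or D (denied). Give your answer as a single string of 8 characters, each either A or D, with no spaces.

Simulating step by step:
  req#1 t=0ms: ALLOW
  req#2 t=0ms: ALLOW
  req#3 t=0ms: DENY
  req#4 t=0ms: DENY
  req#5 t=1ms: ALLOW
  req#6 t=2ms: ALLOW
  req#7 t=2ms: ALLOW
  req#8 t=2ms: DENY

Answer: AADDAAAD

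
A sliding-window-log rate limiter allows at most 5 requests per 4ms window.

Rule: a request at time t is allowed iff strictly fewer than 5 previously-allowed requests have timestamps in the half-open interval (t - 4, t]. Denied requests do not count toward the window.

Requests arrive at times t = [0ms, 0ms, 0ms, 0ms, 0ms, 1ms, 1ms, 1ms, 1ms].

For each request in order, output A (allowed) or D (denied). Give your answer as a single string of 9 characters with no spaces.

Answer: AAAAADDDD

Derivation:
Tracking allowed requests in the window:
  req#1 t=0ms: ALLOW
  req#2 t=0ms: ALLOW
  req#3 t=0ms: ALLOW
  req#4 t=0ms: ALLOW
  req#5 t=0ms: ALLOW
  req#6 t=1ms: DENY
  req#7 t=1ms: DENY
  req#8 t=1ms: DENY
  req#9 t=1ms: DENY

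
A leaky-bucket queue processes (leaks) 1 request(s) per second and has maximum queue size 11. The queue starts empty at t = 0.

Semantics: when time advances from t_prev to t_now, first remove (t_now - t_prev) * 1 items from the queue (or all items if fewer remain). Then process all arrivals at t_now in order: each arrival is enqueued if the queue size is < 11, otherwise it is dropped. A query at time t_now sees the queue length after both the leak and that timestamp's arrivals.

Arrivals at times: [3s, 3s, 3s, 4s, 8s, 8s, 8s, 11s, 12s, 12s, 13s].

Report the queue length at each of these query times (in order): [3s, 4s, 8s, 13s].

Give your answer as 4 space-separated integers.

Answer: 3 3 3 2

Derivation:
Queue lengths at query times:
  query t=3s: backlog = 3
  query t=4s: backlog = 3
  query t=8s: backlog = 3
  query t=13s: backlog = 2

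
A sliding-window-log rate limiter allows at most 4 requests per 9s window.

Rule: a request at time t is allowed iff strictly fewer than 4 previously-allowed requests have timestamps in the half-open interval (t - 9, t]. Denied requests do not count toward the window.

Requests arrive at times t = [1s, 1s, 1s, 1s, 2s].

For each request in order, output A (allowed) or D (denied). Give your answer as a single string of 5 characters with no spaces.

Tracking allowed requests in the window:
  req#1 t=1s: ALLOW
  req#2 t=1s: ALLOW
  req#3 t=1s: ALLOW
  req#4 t=1s: ALLOW
  req#5 t=2s: DENY

Answer: AAAAD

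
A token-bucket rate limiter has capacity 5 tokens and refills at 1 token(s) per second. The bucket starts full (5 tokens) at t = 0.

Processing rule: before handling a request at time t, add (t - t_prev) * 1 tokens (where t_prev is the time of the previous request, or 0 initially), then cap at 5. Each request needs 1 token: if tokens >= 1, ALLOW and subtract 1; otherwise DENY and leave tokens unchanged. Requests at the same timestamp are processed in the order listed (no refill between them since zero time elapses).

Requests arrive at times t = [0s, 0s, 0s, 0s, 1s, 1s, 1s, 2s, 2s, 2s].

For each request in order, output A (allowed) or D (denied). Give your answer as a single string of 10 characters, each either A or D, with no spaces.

Simulating step by step:
  req#1 t=0s: ALLOW
  req#2 t=0s: ALLOW
  req#3 t=0s: ALLOW
  req#4 t=0s: ALLOW
  req#5 t=1s: ALLOW
  req#6 t=1s: ALLOW
  req#7 t=1s: DENY
  req#8 t=2s: ALLOW
  req#9 t=2s: DENY
  req#10 t=2s: DENY

Answer: AAAAAADADD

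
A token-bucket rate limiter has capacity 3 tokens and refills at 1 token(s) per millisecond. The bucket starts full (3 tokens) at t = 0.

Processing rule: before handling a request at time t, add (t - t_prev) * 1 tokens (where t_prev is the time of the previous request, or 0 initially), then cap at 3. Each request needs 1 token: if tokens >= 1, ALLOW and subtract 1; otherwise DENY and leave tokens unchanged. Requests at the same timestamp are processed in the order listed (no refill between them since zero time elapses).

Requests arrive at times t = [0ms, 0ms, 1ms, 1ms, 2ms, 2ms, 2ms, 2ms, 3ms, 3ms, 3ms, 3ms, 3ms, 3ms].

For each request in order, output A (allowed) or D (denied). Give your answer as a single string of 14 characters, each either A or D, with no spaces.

Answer: AAAAADDDADDDDD

Derivation:
Simulating step by step:
  req#1 t=0ms: ALLOW
  req#2 t=0ms: ALLOW
  req#3 t=1ms: ALLOW
  req#4 t=1ms: ALLOW
  req#5 t=2ms: ALLOW
  req#6 t=2ms: DENY
  req#7 t=2ms: DENY
  req#8 t=2ms: DENY
  req#9 t=3ms: ALLOW
  req#10 t=3ms: DENY
  req#11 t=3ms: DENY
  req#12 t=3ms: DENY
  req#13 t=3ms: DENY
  req#14 t=3ms: DENY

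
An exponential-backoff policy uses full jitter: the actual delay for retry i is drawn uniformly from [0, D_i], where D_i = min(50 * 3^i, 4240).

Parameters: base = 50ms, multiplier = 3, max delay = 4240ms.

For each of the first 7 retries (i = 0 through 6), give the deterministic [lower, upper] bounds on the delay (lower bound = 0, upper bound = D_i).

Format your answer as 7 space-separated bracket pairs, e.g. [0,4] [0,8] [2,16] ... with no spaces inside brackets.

Computing bounds per retry:
  i=0: D_i=min(50*3^0,4240)=50, bounds=[0,50]
  i=1: D_i=min(50*3^1,4240)=150, bounds=[0,150]
  i=2: D_i=min(50*3^2,4240)=450, bounds=[0,450]
  i=3: D_i=min(50*3^3,4240)=1350, bounds=[0,1350]
  i=4: D_i=min(50*3^4,4240)=4050, bounds=[0,4050]
  i=5: D_i=min(50*3^5,4240)=4240, bounds=[0,4240]
  i=6: D_i=min(50*3^6,4240)=4240, bounds=[0,4240]

Answer: [0,50] [0,150] [0,450] [0,1350] [0,4050] [0,4240] [0,4240]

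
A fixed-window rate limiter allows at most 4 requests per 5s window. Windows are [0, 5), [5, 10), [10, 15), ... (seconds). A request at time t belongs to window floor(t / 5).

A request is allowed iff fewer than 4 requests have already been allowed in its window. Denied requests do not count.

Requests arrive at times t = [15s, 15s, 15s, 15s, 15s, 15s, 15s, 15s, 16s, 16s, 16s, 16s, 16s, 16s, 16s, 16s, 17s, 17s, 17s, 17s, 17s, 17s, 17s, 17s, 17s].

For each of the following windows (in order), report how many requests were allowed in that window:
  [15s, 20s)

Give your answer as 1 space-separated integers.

Processing requests:
  req#1 t=15s (window 3): ALLOW
  req#2 t=15s (window 3): ALLOW
  req#3 t=15s (window 3): ALLOW
  req#4 t=15s (window 3): ALLOW
  req#5 t=15s (window 3): DENY
  req#6 t=15s (window 3): DENY
  req#7 t=15s (window 3): DENY
  req#8 t=15s (window 3): DENY
  req#9 t=16s (window 3): DENY
  req#10 t=16s (window 3): DENY
  req#11 t=16s (window 3): DENY
  req#12 t=16s (window 3): DENY
  req#13 t=16s (window 3): DENY
  req#14 t=16s (window 3): DENY
  req#15 t=16s (window 3): DENY
  req#16 t=16s (window 3): DENY
  req#17 t=17s (window 3): DENY
  req#18 t=17s (window 3): DENY
  req#19 t=17s (window 3): DENY
  req#20 t=17s (window 3): DENY
  req#21 t=17s (window 3): DENY
  req#22 t=17s (window 3): DENY
  req#23 t=17s (window 3): DENY
  req#24 t=17s (window 3): DENY
  req#25 t=17s (window 3): DENY

Allowed counts by window: 4

Answer: 4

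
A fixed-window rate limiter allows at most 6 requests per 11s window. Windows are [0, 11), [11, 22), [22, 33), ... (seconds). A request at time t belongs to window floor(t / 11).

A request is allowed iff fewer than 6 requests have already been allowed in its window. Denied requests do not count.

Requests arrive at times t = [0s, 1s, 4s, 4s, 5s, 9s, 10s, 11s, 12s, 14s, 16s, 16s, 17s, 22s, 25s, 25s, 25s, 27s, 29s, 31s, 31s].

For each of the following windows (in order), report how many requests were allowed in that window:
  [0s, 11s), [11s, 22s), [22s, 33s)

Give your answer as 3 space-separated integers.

Processing requests:
  req#1 t=0s (window 0): ALLOW
  req#2 t=1s (window 0): ALLOW
  req#3 t=4s (window 0): ALLOW
  req#4 t=4s (window 0): ALLOW
  req#5 t=5s (window 0): ALLOW
  req#6 t=9s (window 0): ALLOW
  req#7 t=10s (window 0): DENY
  req#8 t=11s (window 1): ALLOW
  req#9 t=12s (window 1): ALLOW
  req#10 t=14s (window 1): ALLOW
  req#11 t=16s (window 1): ALLOW
  req#12 t=16s (window 1): ALLOW
  req#13 t=17s (window 1): ALLOW
  req#14 t=22s (window 2): ALLOW
  req#15 t=25s (window 2): ALLOW
  req#16 t=25s (window 2): ALLOW
  req#17 t=25s (window 2): ALLOW
  req#18 t=27s (window 2): ALLOW
  req#19 t=29s (window 2): ALLOW
  req#20 t=31s (window 2): DENY
  req#21 t=31s (window 2): DENY

Allowed counts by window: 6 6 6

Answer: 6 6 6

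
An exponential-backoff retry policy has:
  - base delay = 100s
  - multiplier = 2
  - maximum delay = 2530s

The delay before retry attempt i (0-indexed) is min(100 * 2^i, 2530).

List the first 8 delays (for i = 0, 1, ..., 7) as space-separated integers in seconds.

Answer: 100 200 400 800 1600 2530 2530 2530

Derivation:
Computing each delay:
  i=0: min(100*2^0, 2530) = 100
  i=1: min(100*2^1, 2530) = 200
  i=2: min(100*2^2, 2530) = 400
  i=3: min(100*2^3, 2530) = 800
  i=4: min(100*2^4, 2530) = 1600
  i=5: min(100*2^5, 2530) = 2530
  i=6: min(100*2^6, 2530) = 2530
  i=7: min(100*2^7, 2530) = 2530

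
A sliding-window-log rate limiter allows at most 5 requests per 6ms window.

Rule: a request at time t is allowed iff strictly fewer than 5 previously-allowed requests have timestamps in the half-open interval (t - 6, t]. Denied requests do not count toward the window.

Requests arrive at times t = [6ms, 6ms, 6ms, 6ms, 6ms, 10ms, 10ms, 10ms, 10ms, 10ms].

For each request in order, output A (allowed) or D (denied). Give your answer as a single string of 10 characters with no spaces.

Tracking allowed requests in the window:
  req#1 t=6ms: ALLOW
  req#2 t=6ms: ALLOW
  req#3 t=6ms: ALLOW
  req#4 t=6ms: ALLOW
  req#5 t=6ms: ALLOW
  req#6 t=10ms: DENY
  req#7 t=10ms: DENY
  req#8 t=10ms: DENY
  req#9 t=10ms: DENY
  req#10 t=10ms: DENY

Answer: AAAAADDDDD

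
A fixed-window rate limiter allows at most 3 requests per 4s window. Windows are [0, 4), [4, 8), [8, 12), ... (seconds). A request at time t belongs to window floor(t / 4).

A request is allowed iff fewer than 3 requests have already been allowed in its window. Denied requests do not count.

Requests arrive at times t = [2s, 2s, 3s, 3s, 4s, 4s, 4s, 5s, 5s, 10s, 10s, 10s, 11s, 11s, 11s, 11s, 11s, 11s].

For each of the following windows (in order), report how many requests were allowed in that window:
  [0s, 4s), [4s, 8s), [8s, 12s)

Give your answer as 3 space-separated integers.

Answer: 3 3 3

Derivation:
Processing requests:
  req#1 t=2s (window 0): ALLOW
  req#2 t=2s (window 0): ALLOW
  req#3 t=3s (window 0): ALLOW
  req#4 t=3s (window 0): DENY
  req#5 t=4s (window 1): ALLOW
  req#6 t=4s (window 1): ALLOW
  req#7 t=4s (window 1): ALLOW
  req#8 t=5s (window 1): DENY
  req#9 t=5s (window 1): DENY
  req#10 t=10s (window 2): ALLOW
  req#11 t=10s (window 2): ALLOW
  req#12 t=10s (window 2): ALLOW
  req#13 t=11s (window 2): DENY
  req#14 t=11s (window 2): DENY
  req#15 t=11s (window 2): DENY
  req#16 t=11s (window 2): DENY
  req#17 t=11s (window 2): DENY
  req#18 t=11s (window 2): DENY

Allowed counts by window: 3 3 3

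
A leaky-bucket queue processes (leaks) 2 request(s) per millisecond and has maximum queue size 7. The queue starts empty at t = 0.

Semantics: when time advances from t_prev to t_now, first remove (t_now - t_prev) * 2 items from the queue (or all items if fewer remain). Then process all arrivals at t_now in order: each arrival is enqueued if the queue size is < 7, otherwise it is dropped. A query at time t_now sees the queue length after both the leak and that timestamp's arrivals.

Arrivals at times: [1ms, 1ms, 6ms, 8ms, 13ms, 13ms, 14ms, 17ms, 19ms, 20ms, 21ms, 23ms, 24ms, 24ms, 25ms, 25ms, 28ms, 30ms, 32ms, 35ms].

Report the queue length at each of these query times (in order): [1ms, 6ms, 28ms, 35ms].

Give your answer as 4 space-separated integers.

Answer: 2 1 1 1

Derivation:
Queue lengths at query times:
  query t=1ms: backlog = 2
  query t=6ms: backlog = 1
  query t=28ms: backlog = 1
  query t=35ms: backlog = 1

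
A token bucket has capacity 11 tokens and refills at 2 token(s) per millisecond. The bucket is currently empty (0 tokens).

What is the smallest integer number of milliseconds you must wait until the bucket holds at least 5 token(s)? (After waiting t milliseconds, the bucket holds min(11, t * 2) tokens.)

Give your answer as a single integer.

Answer: 3

Derivation:
Need t * 2 >= 5, so t >= 5/2.
Smallest integer t = ceil(5/2) = 3.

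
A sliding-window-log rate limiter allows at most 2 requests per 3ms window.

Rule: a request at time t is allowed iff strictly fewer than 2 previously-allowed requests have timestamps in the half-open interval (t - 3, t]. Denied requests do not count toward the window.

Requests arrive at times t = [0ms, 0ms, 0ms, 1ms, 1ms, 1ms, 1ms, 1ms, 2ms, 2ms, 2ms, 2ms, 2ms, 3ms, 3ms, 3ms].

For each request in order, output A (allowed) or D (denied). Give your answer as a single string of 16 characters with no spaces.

Tracking allowed requests in the window:
  req#1 t=0ms: ALLOW
  req#2 t=0ms: ALLOW
  req#3 t=0ms: DENY
  req#4 t=1ms: DENY
  req#5 t=1ms: DENY
  req#6 t=1ms: DENY
  req#7 t=1ms: DENY
  req#8 t=1ms: DENY
  req#9 t=2ms: DENY
  req#10 t=2ms: DENY
  req#11 t=2ms: DENY
  req#12 t=2ms: DENY
  req#13 t=2ms: DENY
  req#14 t=3ms: ALLOW
  req#15 t=3ms: ALLOW
  req#16 t=3ms: DENY

Answer: AADDDDDDDDDDDAAD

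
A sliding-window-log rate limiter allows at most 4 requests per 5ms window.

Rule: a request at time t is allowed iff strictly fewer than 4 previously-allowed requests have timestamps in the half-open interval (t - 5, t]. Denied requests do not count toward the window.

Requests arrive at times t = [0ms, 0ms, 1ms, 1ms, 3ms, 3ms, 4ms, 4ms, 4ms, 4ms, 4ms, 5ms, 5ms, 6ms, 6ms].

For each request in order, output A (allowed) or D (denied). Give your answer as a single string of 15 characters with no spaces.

Answer: AAAADDDDDDDAAAA

Derivation:
Tracking allowed requests in the window:
  req#1 t=0ms: ALLOW
  req#2 t=0ms: ALLOW
  req#3 t=1ms: ALLOW
  req#4 t=1ms: ALLOW
  req#5 t=3ms: DENY
  req#6 t=3ms: DENY
  req#7 t=4ms: DENY
  req#8 t=4ms: DENY
  req#9 t=4ms: DENY
  req#10 t=4ms: DENY
  req#11 t=4ms: DENY
  req#12 t=5ms: ALLOW
  req#13 t=5ms: ALLOW
  req#14 t=6ms: ALLOW
  req#15 t=6ms: ALLOW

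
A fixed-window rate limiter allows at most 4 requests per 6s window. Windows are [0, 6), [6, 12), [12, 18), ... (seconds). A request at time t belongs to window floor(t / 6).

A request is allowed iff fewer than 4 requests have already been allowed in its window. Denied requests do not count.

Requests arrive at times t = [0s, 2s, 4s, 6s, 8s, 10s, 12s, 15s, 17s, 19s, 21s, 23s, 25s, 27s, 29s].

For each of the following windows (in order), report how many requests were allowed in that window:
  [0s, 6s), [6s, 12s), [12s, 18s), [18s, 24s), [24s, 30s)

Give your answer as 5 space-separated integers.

Answer: 3 3 3 3 3

Derivation:
Processing requests:
  req#1 t=0s (window 0): ALLOW
  req#2 t=2s (window 0): ALLOW
  req#3 t=4s (window 0): ALLOW
  req#4 t=6s (window 1): ALLOW
  req#5 t=8s (window 1): ALLOW
  req#6 t=10s (window 1): ALLOW
  req#7 t=12s (window 2): ALLOW
  req#8 t=15s (window 2): ALLOW
  req#9 t=17s (window 2): ALLOW
  req#10 t=19s (window 3): ALLOW
  req#11 t=21s (window 3): ALLOW
  req#12 t=23s (window 3): ALLOW
  req#13 t=25s (window 4): ALLOW
  req#14 t=27s (window 4): ALLOW
  req#15 t=29s (window 4): ALLOW

Allowed counts by window: 3 3 3 3 3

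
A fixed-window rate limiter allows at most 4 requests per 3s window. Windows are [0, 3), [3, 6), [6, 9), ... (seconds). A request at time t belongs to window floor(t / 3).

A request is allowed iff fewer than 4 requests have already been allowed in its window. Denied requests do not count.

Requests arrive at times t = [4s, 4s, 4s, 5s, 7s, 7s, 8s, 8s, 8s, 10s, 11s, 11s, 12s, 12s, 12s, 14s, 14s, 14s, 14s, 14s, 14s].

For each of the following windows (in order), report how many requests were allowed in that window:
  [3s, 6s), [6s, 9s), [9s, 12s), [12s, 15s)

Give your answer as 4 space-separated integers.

Answer: 4 4 3 4

Derivation:
Processing requests:
  req#1 t=4s (window 1): ALLOW
  req#2 t=4s (window 1): ALLOW
  req#3 t=4s (window 1): ALLOW
  req#4 t=5s (window 1): ALLOW
  req#5 t=7s (window 2): ALLOW
  req#6 t=7s (window 2): ALLOW
  req#7 t=8s (window 2): ALLOW
  req#8 t=8s (window 2): ALLOW
  req#9 t=8s (window 2): DENY
  req#10 t=10s (window 3): ALLOW
  req#11 t=11s (window 3): ALLOW
  req#12 t=11s (window 3): ALLOW
  req#13 t=12s (window 4): ALLOW
  req#14 t=12s (window 4): ALLOW
  req#15 t=12s (window 4): ALLOW
  req#16 t=14s (window 4): ALLOW
  req#17 t=14s (window 4): DENY
  req#18 t=14s (window 4): DENY
  req#19 t=14s (window 4): DENY
  req#20 t=14s (window 4): DENY
  req#21 t=14s (window 4): DENY

Allowed counts by window: 4 4 3 4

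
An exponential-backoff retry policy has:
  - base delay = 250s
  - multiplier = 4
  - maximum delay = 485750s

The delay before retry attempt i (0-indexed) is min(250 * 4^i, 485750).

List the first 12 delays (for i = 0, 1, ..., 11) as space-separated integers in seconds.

Computing each delay:
  i=0: min(250*4^0, 485750) = 250
  i=1: min(250*4^1, 485750) = 1000
  i=2: min(250*4^2, 485750) = 4000
  i=3: min(250*4^3, 485750) = 16000
  i=4: min(250*4^4, 485750) = 64000
  i=5: min(250*4^5, 485750) = 256000
  i=6: min(250*4^6, 485750) = 485750
  i=7: min(250*4^7, 485750) = 485750
  i=8: min(250*4^8, 485750) = 485750
  i=9: min(250*4^9, 485750) = 485750
  i=10: min(250*4^10, 485750) = 485750
  i=11: min(250*4^11, 485750) = 485750

Answer: 250 1000 4000 16000 64000 256000 485750 485750 485750 485750 485750 485750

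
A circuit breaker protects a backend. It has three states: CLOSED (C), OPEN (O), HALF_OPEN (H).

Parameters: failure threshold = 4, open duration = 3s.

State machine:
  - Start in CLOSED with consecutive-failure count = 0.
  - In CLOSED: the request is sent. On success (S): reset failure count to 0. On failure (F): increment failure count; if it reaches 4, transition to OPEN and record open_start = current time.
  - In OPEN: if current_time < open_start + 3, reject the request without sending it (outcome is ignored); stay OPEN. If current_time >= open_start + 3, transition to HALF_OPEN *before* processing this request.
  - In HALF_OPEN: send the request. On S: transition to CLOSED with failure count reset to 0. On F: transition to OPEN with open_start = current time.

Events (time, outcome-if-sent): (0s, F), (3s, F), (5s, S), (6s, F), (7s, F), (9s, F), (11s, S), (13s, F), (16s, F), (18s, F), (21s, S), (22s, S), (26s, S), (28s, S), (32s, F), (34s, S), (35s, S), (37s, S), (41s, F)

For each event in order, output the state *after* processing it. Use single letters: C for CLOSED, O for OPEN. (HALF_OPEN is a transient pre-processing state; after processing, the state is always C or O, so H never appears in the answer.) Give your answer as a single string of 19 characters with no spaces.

State after each event:
  event#1 t=0s outcome=F: state=CLOSED
  event#2 t=3s outcome=F: state=CLOSED
  event#3 t=5s outcome=S: state=CLOSED
  event#4 t=6s outcome=F: state=CLOSED
  event#5 t=7s outcome=F: state=CLOSED
  event#6 t=9s outcome=F: state=CLOSED
  event#7 t=11s outcome=S: state=CLOSED
  event#8 t=13s outcome=F: state=CLOSED
  event#9 t=16s outcome=F: state=CLOSED
  event#10 t=18s outcome=F: state=CLOSED
  event#11 t=21s outcome=S: state=CLOSED
  event#12 t=22s outcome=S: state=CLOSED
  event#13 t=26s outcome=S: state=CLOSED
  event#14 t=28s outcome=S: state=CLOSED
  event#15 t=32s outcome=F: state=CLOSED
  event#16 t=34s outcome=S: state=CLOSED
  event#17 t=35s outcome=S: state=CLOSED
  event#18 t=37s outcome=S: state=CLOSED
  event#19 t=41s outcome=F: state=CLOSED

Answer: CCCCCCCCCCCCCCCCCCC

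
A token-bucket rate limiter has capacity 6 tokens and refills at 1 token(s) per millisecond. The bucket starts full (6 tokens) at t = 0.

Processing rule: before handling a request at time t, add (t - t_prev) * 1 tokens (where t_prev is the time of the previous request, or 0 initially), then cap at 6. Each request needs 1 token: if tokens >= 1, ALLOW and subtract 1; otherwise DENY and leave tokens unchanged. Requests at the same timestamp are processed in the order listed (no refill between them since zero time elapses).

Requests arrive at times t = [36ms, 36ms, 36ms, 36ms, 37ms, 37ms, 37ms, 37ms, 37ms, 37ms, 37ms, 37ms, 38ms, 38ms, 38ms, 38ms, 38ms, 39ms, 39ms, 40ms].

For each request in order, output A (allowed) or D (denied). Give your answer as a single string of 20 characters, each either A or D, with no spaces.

Answer: AAAAAAADDDDDADDDDADA

Derivation:
Simulating step by step:
  req#1 t=36ms: ALLOW
  req#2 t=36ms: ALLOW
  req#3 t=36ms: ALLOW
  req#4 t=36ms: ALLOW
  req#5 t=37ms: ALLOW
  req#6 t=37ms: ALLOW
  req#7 t=37ms: ALLOW
  req#8 t=37ms: DENY
  req#9 t=37ms: DENY
  req#10 t=37ms: DENY
  req#11 t=37ms: DENY
  req#12 t=37ms: DENY
  req#13 t=38ms: ALLOW
  req#14 t=38ms: DENY
  req#15 t=38ms: DENY
  req#16 t=38ms: DENY
  req#17 t=38ms: DENY
  req#18 t=39ms: ALLOW
  req#19 t=39ms: DENY
  req#20 t=40ms: ALLOW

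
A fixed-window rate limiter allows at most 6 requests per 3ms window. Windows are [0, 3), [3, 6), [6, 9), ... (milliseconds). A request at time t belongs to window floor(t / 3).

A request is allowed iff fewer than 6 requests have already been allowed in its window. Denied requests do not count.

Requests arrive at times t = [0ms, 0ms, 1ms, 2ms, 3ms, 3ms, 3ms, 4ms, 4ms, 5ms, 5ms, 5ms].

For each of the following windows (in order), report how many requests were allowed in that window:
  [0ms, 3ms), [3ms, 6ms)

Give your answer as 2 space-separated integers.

Processing requests:
  req#1 t=0ms (window 0): ALLOW
  req#2 t=0ms (window 0): ALLOW
  req#3 t=1ms (window 0): ALLOW
  req#4 t=2ms (window 0): ALLOW
  req#5 t=3ms (window 1): ALLOW
  req#6 t=3ms (window 1): ALLOW
  req#7 t=3ms (window 1): ALLOW
  req#8 t=4ms (window 1): ALLOW
  req#9 t=4ms (window 1): ALLOW
  req#10 t=5ms (window 1): ALLOW
  req#11 t=5ms (window 1): DENY
  req#12 t=5ms (window 1): DENY

Allowed counts by window: 4 6

Answer: 4 6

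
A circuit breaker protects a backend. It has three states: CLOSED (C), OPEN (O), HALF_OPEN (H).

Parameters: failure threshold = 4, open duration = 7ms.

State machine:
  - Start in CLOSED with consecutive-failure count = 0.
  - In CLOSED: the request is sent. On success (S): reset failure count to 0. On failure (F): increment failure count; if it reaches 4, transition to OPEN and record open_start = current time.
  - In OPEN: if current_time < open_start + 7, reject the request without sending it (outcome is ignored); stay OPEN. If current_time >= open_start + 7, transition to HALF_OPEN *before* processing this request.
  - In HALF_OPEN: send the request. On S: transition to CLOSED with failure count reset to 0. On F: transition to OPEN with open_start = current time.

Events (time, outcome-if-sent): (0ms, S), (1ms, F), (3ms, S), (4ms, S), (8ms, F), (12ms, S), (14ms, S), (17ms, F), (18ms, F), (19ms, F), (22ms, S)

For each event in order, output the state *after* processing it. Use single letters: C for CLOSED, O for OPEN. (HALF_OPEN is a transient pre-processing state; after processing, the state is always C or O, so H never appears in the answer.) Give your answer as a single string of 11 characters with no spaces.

Answer: CCCCCCCCCCC

Derivation:
State after each event:
  event#1 t=0ms outcome=S: state=CLOSED
  event#2 t=1ms outcome=F: state=CLOSED
  event#3 t=3ms outcome=S: state=CLOSED
  event#4 t=4ms outcome=S: state=CLOSED
  event#5 t=8ms outcome=F: state=CLOSED
  event#6 t=12ms outcome=S: state=CLOSED
  event#7 t=14ms outcome=S: state=CLOSED
  event#8 t=17ms outcome=F: state=CLOSED
  event#9 t=18ms outcome=F: state=CLOSED
  event#10 t=19ms outcome=F: state=CLOSED
  event#11 t=22ms outcome=S: state=CLOSED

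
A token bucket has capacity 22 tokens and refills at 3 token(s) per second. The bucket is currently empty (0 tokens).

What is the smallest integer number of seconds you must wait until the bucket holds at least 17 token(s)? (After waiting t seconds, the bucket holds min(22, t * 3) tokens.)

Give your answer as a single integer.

Answer: 6

Derivation:
Need t * 3 >= 17, so t >= 17/3.
Smallest integer t = ceil(17/3) = 6.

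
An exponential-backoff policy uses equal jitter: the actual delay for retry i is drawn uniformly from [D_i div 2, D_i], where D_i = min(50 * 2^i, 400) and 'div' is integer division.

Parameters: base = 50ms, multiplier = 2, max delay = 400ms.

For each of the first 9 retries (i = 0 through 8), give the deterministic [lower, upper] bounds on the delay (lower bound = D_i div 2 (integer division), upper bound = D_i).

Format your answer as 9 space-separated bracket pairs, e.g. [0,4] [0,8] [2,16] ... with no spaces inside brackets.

Answer: [25,50] [50,100] [100,200] [200,400] [200,400] [200,400] [200,400] [200,400] [200,400]

Derivation:
Computing bounds per retry:
  i=0: D_i=min(50*2^0,400)=50, bounds=[25,50]
  i=1: D_i=min(50*2^1,400)=100, bounds=[50,100]
  i=2: D_i=min(50*2^2,400)=200, bounds=[100,200]
  i=3: D_i=min(50*2^3,400)=400, bounds=[200,400]
  i=4: D_i=min(50*2^4,400)=400, bounds=[200,400]
  i=5: D_i=min(50*2^5,400)=400, bounds=[200,400]
  i=6: D_i=min(50*2^6,400)=400, bounds=[200,400]
  i=7: D_i=min(50*2^7,400)=400, bounds=[200,400]
  i=8: D_i=min(50*2^8,400)=400, bounds=[200,400]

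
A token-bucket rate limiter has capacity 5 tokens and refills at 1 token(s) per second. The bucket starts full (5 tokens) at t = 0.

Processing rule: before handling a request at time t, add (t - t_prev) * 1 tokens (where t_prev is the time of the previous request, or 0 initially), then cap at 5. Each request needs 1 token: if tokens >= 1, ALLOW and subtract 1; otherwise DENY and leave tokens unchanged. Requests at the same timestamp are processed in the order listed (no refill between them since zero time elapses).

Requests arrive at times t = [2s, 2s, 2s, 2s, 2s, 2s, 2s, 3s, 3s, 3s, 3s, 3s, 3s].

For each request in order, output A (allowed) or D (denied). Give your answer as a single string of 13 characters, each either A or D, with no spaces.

Answer: AAAAADDADDDDD

Derivation:
Simulating step by step:
  req#1 t=2s: ALLOW
  req#2 t=2s: ALLOW
  req#3 t=2s: ALLOW
  req#4 t=2s: ALLOW
  req#5 t=2s: ALLOW
  req#6 t=2s: DENY
  req#7 t=2s: DENY
  req#8 t=3s: ALLOW
  req#9 t=3s: DENY
  req#10 t=3s: DENY
  req#11 t=3s: DENY
  req#12 t=3s: DENY
  req#13 t=3s: DENY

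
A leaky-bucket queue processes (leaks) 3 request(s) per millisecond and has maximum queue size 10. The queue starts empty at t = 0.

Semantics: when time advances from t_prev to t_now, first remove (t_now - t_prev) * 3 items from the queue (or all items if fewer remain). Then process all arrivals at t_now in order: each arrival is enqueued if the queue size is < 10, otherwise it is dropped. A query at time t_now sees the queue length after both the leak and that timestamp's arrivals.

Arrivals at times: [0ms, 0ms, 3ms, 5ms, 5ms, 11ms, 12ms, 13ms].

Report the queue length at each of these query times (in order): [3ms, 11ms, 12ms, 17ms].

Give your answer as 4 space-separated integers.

Answer: 1 1 1 0

Derivation:
Queue lengths at query times:
  query t=3ms: backlog = 1
  query t=11ms: backlog = 1
  query t=12ms: backlog = 1
  query t=17ms: backlog = 0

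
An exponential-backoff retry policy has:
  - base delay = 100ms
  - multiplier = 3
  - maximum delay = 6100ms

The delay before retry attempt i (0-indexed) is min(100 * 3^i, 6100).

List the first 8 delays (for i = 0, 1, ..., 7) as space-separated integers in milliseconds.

Computing each delay:
  i=0: min(100*3^0, 6100) = 100
  i=1: min(100*3^1, 6100) = 300
  i=2: min(100*3^2, 6100) = 900
  i=3: min(100*3^3, 6100) = 2700
  i=4: min(100*3^4, 6100) = 6100
  i=5: min(100*3^5, 6100) = 6100
  i=6: min(100*3^6, 6100) = 6100
  i=7: min(100*3^7, 6100) = 6100

Answer: 100 300 900 2700 6100 6100 6100 6100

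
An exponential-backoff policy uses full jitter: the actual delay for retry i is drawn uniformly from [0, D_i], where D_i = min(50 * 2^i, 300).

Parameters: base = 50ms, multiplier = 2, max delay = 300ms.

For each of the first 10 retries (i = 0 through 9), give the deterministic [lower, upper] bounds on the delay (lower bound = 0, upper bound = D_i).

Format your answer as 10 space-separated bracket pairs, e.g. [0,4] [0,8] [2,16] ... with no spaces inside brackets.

Answer: [0,50] [0,100] [0,200] [0,300] [0,300] [0,300] [0,300] [0,300] [0,300] [0,300]

Derivation:
Computing bounds per retry:
  i=0: D_i=min(50*2^0,300)=50, bounds=[0,50]
  i=1: D_i=min(50*2^1,300)=100, bounds=[0,100]
  i=2: D_i=min(50*2^2,300)=200, bounds=[0,200]
  i=3: D_i=min(50*2^3,300)=300, bounds=[0,300]
  i=4: D_i=min(50*2^4,300)=300, bounds=[0,300]
  i=5: D_i=min(50*2^5,300)=300, bounds=[0,300]
  i=6: D_i=min(50*2^6,300)=300, bounds=[0,300]
  i=7: D_i=min(50*2^7,300)=300, bounds=[0,300]
  i=8: D_i=min(50*2^8,300)=300, bounds=[0,300]
  i=9: D_i=min(50*2^9,300)=300, bounds=[0,300]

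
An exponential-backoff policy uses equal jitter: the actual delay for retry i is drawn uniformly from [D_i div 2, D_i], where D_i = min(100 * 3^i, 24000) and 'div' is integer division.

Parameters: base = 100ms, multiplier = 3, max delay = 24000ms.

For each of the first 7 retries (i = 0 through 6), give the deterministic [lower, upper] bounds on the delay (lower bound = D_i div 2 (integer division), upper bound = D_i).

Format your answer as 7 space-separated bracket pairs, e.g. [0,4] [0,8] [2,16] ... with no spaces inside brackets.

Answer: [50,100] [150,300] [450,900] [1350,2700] [4050,8100] [12000,24000] [12000,24000]

Derivation:
Computing bounds per retry:
  i=0: D_i=min(100*3^0,24000)=100, bounds=[50,100]
  i=1: D_i=min(100*3^1,24000)=300, bounds=[150,300]
  i=2: D_i=min(100*3^2,24000)=900, bounds=[450,900]
  i=3: D_i=min(100*3^3,24000)=2700, bounds=[1350,2700]
  i=4: D_i=min(100*3^4,24000)=8100, bounds=[4050,8100]
  i=5: D_i=min(100*3^5,24000)=24000, bounds=[12000,24000]
  i=6: D_i=min(100*3^6,24000)=24000, bounds=[12000,24000]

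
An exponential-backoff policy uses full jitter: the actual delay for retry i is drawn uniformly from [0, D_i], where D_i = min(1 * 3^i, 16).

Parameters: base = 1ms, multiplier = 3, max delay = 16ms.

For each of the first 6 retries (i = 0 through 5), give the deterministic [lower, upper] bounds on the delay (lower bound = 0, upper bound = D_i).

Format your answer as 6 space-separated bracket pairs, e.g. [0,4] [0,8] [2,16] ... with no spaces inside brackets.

Answer: [0,1] [0,3] [0,9] [0,16] [0,16] [0,16]

Derivation:
Computing bounds per retry:
  i=0: D_i=min(1*3^0,16)=1, bounds=[0,1]
  i=1: D_i=min(1*3^1,16)=3, bounds=[0,3]
  i=2: D_i=min(1*3^2,16)=9, bounds=[0,9]
  i=3: D_i=min(1*3^3,16)=16, bounds=[0,16]
  i=4: D_i=min(1*3^4,16)=16, bounds=[0,16]
  i=5: D_i=min(1*3^5,16)=16, bounds=[0,16]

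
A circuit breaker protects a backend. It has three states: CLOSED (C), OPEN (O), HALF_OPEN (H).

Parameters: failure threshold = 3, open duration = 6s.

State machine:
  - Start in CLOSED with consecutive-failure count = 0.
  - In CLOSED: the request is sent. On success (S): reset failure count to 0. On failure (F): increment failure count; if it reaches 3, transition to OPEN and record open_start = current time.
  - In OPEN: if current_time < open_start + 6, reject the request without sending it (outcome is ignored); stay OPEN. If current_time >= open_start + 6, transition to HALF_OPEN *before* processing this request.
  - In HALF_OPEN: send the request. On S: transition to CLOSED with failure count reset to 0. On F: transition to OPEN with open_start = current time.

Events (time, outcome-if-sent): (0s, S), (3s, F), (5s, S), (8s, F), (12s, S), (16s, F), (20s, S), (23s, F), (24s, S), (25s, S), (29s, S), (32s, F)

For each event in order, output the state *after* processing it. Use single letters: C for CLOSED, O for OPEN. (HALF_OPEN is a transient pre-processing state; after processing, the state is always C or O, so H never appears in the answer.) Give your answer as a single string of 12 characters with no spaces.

Answer: CCCCCCCCCCCC

Derivation:
State after each event:
  event#1 t=0s outcome=S: state=CLOSED
  event#2 t=3s outcome=F: state=CLOSED
  event#3 t=5s outcome=S: state=CLOSED
  event#4 t=8s outcome=F: state=CLOSED
  event#5 t=12s outcome=S: state=CLOSED
  event#6 t=16s outcome=F: state=CLOSED
  event#7 t=20s outcome=S: state=CLOSED
  event#8 t=23s outcome=F: state=CLOSED
  event#9 t=24s outcome=S: state=CLOSED
  event#10 t=25s outcome=S: state=CLOSED
  event#11 t=29s outcome=S: state=CLOSED
  event#12 t=32s outcome=F: state=CLOSED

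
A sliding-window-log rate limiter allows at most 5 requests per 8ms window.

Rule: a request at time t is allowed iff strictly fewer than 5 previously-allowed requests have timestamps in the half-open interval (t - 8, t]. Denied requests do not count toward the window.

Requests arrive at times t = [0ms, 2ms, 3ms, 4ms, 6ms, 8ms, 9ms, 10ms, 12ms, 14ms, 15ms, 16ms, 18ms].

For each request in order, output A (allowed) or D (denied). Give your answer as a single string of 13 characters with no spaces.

Tracking allowed requests in the window:
  req#1 t=0ms: ALLOW
  req#2 t=2ms: ALLOW
  req#3 t=3ms: ALLOW
  req#4 t=4ms: ALLOW
  req#5 t=6ms: ALLOW
  req#6 t=8ms: ALLOW
  req#7 t=9ms: DENY
  req#8 t=10ms: ALLOW
  req#9 t=12ms: ALLOW
  req#10 t=14ms: ALLOW
  req#11 t=15ms: ALLOW
  req#12 t=16ms: ALLOW
  req#13 t=18ms: ALLOW

Answer: AAAAAADAAAAAA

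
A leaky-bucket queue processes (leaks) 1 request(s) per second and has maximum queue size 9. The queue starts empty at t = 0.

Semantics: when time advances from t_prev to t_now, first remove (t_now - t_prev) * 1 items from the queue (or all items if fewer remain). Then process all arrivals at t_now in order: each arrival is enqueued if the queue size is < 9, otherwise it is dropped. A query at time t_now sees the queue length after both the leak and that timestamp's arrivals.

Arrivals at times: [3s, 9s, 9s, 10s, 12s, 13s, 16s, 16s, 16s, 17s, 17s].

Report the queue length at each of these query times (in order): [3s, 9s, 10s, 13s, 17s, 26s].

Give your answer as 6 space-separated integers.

Answer: 1 2 2 1 4 0

Derivation:
Queue lengths at query times:
  query t=3s: backlog = 1
  query t=9s: backlog = 2
  query t=10s: backlog = 2
  query t=13s: backlog = 1
  query t=17s: backlog = 4
  query t=26s: backlog = 0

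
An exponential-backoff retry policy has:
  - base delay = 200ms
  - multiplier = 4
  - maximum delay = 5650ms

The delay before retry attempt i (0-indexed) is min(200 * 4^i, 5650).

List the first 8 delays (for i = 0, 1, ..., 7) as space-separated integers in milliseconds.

Computing each delay:
  i=0: min(200*4^0, 5650) = 200
  i=1: min(200*4^1, 5650) = 800
  i=2: min(200*4^2, 5650) = 3200
  i=3: min(200*4^3, 5650) = 5650
  i=4: min(200*4^4, 5650) = 5650
  i=5: min(200*4^5, 5650) = 5650
  i=6: min(200*4^6, 5650) = 5650
  i=7: min(200*4^7, 5650) = 5650

Answer: 200 800 3200 5650 5650 5650 5650 5650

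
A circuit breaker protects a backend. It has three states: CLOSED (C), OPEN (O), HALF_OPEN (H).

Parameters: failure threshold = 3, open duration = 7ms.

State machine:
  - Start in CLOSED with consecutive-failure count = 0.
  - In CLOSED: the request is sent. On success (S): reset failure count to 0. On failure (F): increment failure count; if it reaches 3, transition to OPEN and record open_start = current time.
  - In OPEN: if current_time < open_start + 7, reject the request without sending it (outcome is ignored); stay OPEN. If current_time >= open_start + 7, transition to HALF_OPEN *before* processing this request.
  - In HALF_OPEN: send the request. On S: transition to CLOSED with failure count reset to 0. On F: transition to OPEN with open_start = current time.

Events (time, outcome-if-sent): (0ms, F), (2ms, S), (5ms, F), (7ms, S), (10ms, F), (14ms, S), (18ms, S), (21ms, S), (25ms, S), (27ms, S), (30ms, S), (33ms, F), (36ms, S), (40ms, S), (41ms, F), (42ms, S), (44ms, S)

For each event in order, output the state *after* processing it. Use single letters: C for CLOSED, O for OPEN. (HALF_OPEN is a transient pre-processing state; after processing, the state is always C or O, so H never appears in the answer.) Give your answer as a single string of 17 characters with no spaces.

State after each event:
  event#1 t=0ms outcome=F: state=CLOSED
  event#2 t=2ms outcome=S: state=CLOSED
  event#3 t=5ms outcome=F: state=CLOSED
  event#4 t=7ms outcome=S: state=CLOSED
  event#5 t=10ms outcome=F: state=CLOSED
  event#6 t=14ms outcome=S: state=CLOSED
  event#7 t=18ms outcome=S: state=CLOSED
  event#8 t=21ms outcome=S: state=CLOSED
  event#9 t=25ms outcome=S: state=CLOSED
  event#10 t=27ms outcome=S: state=CLOSED
  event#11 t=30ms outcome=S: state=CLOSED
  event#12 t=33ms outcome=F: state=CLOSED
  event#13 t=36ms outcome=S: state=CLOSED
  event#14 t=40ms outcome=S: state=CLOSED
  event#15 t=41ms outcome=F: state=CLOSED
  event#16 t=42ms outcome=S: state=CLOSED
  event#17 t=44ms outcome=S: state=CLOSED

Answer: CCCCCCCCCCCCCCCCC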